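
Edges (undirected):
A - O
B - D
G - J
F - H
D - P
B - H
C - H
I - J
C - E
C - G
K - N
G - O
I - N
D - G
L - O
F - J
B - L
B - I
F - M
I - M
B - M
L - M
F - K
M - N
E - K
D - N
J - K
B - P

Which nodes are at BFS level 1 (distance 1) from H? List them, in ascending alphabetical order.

B, C, F

Level 0: H
Level 1: B, C, F
Level 2: D, E, G, I, J, K, L, M, P
Level 3: N, O
Level 4: A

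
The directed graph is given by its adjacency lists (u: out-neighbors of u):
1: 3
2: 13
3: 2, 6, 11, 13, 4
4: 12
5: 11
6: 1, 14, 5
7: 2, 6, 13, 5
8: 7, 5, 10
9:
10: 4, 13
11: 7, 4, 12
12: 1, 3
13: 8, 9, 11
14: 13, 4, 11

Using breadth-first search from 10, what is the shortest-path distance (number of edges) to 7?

3

Level 0: 10
Level 1: 4, 13
Level 2: 8, 9, 11, 12
Level 3: 1, 3, 5, 7
Level 4: 2, 6
Level 5: 14
7 first appears at level 3.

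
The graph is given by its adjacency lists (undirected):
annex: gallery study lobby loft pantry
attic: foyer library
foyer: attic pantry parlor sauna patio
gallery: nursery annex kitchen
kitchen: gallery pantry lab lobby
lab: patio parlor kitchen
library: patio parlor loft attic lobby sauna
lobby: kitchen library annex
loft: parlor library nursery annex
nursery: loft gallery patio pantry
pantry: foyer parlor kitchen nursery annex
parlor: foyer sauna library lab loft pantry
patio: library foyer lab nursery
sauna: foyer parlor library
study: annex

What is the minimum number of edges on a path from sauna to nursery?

3

Level 0: sauna
Level 1: foyer, library, parlor
Level 2: attic, lab, lobby, loft, pantry, patio
Level 3: annex, kitchen, nursery
Level 4: gallery, study
nursery first appears at level 3.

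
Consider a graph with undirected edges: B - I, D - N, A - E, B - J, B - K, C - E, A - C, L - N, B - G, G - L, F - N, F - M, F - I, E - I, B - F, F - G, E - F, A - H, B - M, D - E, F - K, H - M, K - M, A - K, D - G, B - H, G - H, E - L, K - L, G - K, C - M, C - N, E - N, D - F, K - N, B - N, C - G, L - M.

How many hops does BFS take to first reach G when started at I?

Level 0: I
Level 1: B, E, F
Level 2: A, C, D, G, H, J, K, L, M, N
G first appears at level 2.

2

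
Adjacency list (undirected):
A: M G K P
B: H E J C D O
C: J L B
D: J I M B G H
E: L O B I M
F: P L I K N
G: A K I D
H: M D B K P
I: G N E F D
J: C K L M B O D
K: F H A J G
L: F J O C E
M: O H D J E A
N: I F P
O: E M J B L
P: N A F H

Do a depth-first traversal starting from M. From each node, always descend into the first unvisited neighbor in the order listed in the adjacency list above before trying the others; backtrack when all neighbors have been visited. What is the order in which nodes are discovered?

M → O → E → L → F → P → N → I → G → A → K → H → D → J → C → B

Visit M
M → O
O → E
E → L
L → F
F → P
P → N
N → I
I → G
G → A
A → K
K → H
H → D
D → J
J → C
C → B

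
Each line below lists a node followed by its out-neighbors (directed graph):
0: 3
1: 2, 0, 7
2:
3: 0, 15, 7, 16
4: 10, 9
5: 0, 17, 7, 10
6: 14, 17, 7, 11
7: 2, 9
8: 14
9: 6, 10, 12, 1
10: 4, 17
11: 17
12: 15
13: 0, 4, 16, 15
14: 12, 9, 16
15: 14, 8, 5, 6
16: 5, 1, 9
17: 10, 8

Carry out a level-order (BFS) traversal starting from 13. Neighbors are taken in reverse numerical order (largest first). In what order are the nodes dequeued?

Visit 13; enqueue 16, 15, 4, 0 → queue [16, 15, 4, 0]
Visit 16; enqueue 9, 5, 1 → queue [15, 4, 0, 9, 5, 1]
Visit 15; enqueue 14, 8, 6 → queue [4, 0, 9, 5, 1, 14, 8, 6]
Visit 4; enqueue 10 → queue [0, 9, 5, 1, 14, 8, 6, 10]
Visit 0; enqueue 3 → queue [9, 5, 1, 14, 8, 6, 10, 3]
Visit 9; enqueue 12 → queue [5, 1, 14, 8, 6, 10, 3, 12]
Visit 5; enqueue 17, 7 → queue [1, 14, 8, 6, 10, 3, 12, 17, 7]
Visit 1; enqueue 2 → queue [14, 8, 6, 10, 3, 12, 17, 7, 2]
Visit 14 → queue [8, 6, 10, 3, 12, 17, 7, 2]
Visit 8 → queue [6, 10, 3, 12, 17, 7, 2]
Visit 6; enqueue 11 → queue [10, 3, 12, 17, 7, 2, 11]
Visit 10 → queue [3, 12, 17, 7, 2, 11]
Visit 3 → queue [12, 17, 7, 2, 11]
Visit 12 → queue [17, 7, 2, 11]
Visit 17 → queue [7, 2, 11]
Visit 7 → queue [2, 11]
Visit 2 → queue [11]
Visit 11 → queue []

13 → 16 → 15 → 4 → 0 → 9 → 5 → 1 → 14 → 8 → 6 → 10 → 3 → 12 → 17 → 7 → 2 → 11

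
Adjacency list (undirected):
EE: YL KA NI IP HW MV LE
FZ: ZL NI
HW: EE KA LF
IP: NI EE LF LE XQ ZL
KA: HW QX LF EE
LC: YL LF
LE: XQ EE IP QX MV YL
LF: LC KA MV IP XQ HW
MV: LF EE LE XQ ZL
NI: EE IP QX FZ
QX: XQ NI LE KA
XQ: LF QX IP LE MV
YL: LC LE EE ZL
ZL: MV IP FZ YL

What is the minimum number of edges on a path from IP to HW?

Level 0: IP
Level 1: EE, LE, LF, NI, XQ, ZL
Level 2: FZ, HW, KA, LC, MV, QX, YL
HW first appears at level 2.

2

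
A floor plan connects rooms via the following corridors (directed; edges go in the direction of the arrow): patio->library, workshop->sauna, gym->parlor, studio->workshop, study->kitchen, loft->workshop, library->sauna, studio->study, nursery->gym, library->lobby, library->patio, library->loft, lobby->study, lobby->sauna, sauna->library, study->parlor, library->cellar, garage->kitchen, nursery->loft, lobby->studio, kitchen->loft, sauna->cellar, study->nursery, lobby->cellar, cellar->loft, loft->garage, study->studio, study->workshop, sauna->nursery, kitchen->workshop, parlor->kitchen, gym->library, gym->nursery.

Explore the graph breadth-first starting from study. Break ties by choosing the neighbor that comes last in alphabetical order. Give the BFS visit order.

Visit study; enqueue workshop, studio, parlor, nursery, kitchen → queue [workshop, studio, parlor, nursery, kitchen]
Visit workshop; enqueue sauna → queue [studio, parlor, nursery, kitchen, sauna]
Visit studio → queue [parlor, nursery, kitchen, sauna]
Visit parlor → queue [nursery, kitchen, sauna]
Visit nursery; enqueue loft, gym → queue [kitchen, sauna, loft, gym]
Visit kitchen → queue [sauna, loft, gym]
Visit sauna; enqueue library, cellar → queue [loft, gym, library, cellar]
Visit loft; enqueue garage → queue [gym, library, cellar, garage]
Visit gym → queue [library, cellar, garage]
Visit library; enqueue patio, lobby → queue [cellar, garage, patio, lobby]
Visit cellar → queue [garage, patio, lobby]
Visit garage → queue [patio, lobby]
Visit patio → queue [lobby]
Visit lobby → queue []

study workshop studio parlor nursery kitchen sauna loft gym library cellar garage patio lobby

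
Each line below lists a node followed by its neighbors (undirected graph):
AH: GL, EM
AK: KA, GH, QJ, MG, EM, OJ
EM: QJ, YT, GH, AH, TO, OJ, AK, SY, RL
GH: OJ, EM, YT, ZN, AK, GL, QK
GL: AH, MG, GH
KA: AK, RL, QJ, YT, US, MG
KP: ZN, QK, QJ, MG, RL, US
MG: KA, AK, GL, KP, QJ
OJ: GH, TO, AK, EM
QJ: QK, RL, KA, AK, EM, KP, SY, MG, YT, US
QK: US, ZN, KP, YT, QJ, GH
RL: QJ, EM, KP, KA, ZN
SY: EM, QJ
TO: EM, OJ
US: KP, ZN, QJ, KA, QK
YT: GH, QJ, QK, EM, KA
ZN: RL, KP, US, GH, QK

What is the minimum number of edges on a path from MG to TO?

3

Level 0: MG
Level 1: AK, GL, KA, KP, QJ
Level 2: AH, EM, GH, OJ, QK, RL, SY, US, YT, ZN
Level 3: TO
TO first appears at level 3.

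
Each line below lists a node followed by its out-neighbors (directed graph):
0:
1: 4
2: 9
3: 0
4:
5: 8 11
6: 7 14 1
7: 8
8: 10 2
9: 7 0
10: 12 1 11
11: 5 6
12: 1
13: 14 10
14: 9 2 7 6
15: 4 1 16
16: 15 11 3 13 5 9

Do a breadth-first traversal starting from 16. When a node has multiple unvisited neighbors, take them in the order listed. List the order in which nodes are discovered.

16, 15, 11, 3, 13, 5, 9, 4, 1, 6, 0, 14, 10, 8, 7, 2, 12

Visit 16; enqueue 15, 11, 3, 13, 5, 9 → queue [15, 11, 3, 13, 5, 9]
Visit 15; enqueue 4, 1 → queue [11, 3, 13, 5, 9, 4, 1]
Visit 11; enqueue 6 → queue [3, 13, 5, 9, 4, 1, 6]
Visit 3; enqueue 0 → queue [13, 5, 9, 4, 1, 6, 0]
Visit 13; enqueue 14, 10 → queue [5, 9, 4, 1, 6, 0, 14, 10]
Visit 5; enqueue 8 → queue [9, 4, 1, 6, 0, 14, 10, 8]
Visit 9; enqueue 7 → queue [4, 1, 6, 0, 14, 10, 8, 7]
Visit 4 → queue [1, 6, 0, 14, 10, 8, 7]
Visit 1 → queue [6, 0, 14, 10, 8, 7]
Visit 6 → queue [0, 14, 10, 8, 7]
Visit 0 → queue [14, 10, 8, 7]
Visit 14; enqueue 2 → queue [10, 8, 7, 2]
Visit 10; enqueue 12 → queue [8, 7, 2, 12]
Visit 8 → queue [7, 2, 12]
Visit 7 → queue [2, 12]
Visit 2 → queue [12]
Visit 12 → queue []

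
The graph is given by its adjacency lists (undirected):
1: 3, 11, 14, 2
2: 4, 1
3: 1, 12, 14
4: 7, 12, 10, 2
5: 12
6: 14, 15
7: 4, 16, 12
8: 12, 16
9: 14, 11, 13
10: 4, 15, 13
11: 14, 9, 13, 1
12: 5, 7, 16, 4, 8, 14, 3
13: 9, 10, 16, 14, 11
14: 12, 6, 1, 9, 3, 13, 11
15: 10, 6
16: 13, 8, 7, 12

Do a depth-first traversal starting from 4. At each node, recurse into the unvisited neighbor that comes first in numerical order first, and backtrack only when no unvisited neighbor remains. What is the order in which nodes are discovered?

Visit 4
4 → 2
2 → 1
1 → 3
3 → 12
12 → 5
12 → 7
7 → 16
16 → 8
16 → 13
13 → 9
9 → 11
11 → 14
14 → 6
6 → 15
15 → 10

4, 2, 1, 3, 12, 5, 7, 16, 8, 13, 9, 11, 14, 6, 15, 10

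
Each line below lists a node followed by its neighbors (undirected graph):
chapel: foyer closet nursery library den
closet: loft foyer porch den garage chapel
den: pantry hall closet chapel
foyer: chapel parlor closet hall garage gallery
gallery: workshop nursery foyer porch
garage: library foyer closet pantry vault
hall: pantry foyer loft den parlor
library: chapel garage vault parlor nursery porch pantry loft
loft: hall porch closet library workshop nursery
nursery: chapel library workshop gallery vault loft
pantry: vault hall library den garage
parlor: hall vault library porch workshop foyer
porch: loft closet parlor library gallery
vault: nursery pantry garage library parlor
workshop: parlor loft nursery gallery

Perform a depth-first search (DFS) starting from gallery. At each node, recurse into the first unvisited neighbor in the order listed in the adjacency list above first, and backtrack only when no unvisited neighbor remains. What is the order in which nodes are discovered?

gallery, workshop, parlor, hall, pantry, vault, nursery, chapel, foyer, closet, loft, porch, library, garage, den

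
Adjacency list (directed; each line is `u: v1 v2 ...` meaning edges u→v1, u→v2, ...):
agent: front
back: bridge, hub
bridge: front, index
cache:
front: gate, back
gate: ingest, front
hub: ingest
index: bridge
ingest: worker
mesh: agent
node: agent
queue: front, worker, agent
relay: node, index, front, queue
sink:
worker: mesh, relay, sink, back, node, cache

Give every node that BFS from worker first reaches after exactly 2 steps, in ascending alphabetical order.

agent, bridge, front, hub, index, queue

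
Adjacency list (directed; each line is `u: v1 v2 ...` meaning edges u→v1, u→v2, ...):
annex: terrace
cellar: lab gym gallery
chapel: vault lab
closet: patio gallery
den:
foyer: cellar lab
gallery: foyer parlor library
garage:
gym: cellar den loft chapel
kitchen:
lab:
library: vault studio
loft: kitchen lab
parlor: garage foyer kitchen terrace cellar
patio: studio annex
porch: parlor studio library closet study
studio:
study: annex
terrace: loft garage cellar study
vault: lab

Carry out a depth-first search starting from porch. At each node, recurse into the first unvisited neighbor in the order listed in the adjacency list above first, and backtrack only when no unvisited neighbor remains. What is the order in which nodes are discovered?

porch → parlor → garage → foyer → cellar → lab → gym → den → loft → kitchen → chapel → vault → gallery → library → studio → terrace → study → annex → closet → patio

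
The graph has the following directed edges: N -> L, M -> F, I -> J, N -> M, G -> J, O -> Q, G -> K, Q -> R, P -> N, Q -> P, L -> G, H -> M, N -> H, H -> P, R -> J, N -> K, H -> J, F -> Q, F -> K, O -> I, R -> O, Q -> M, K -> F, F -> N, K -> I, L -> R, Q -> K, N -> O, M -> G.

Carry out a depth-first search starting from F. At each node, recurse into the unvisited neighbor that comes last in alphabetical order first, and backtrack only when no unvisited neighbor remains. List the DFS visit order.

Visit F
F → Q
Q → R
R → O
O → I
I → J
Q → P
P → N
N → M
M → G
G → K
N → L
N → H

F Q R O I J P N M G K L H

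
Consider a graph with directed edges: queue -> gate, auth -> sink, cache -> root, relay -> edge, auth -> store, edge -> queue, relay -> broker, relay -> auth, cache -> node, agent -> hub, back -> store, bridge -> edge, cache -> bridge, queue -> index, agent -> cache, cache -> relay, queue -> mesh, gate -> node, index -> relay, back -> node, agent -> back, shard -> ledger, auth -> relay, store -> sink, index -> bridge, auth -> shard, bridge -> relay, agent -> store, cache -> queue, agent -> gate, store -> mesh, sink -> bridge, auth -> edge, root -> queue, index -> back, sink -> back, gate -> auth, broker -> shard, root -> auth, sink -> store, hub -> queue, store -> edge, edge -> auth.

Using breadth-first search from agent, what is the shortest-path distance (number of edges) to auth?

2

Level 0: agent
Level 1: back, cache, gate, hub, store
Level 2: auth, bridge, edge, mesh, node, queue, relay, root, sink
Level 3: broker, index, shard
Level 4: ledger
auth first appears at level 2.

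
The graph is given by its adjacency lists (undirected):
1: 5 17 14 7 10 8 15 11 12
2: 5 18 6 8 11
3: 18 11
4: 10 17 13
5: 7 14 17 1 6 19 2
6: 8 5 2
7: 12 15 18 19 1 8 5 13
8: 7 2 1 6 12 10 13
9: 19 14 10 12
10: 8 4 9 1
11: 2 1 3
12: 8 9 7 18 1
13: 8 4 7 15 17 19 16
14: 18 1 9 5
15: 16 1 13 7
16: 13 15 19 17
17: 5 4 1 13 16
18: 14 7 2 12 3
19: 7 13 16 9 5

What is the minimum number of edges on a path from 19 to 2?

Level 0: 19
Level 1: 5, 7, 9, 13, 16
Level 2: 1, 2, 4, 6, 8, 10, 12, 14, 15, 17, 18
Level 3: 3, 11
2 first appears at level 2.

2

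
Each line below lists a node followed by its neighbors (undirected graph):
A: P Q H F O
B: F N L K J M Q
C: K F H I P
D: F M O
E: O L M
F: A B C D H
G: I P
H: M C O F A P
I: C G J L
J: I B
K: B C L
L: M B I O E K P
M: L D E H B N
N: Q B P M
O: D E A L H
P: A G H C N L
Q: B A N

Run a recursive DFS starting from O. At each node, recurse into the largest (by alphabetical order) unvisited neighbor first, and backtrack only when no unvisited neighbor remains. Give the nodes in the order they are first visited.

O L P N Q B M H F D C K I J G A E

Visit O
O → L
L → P
P → N
N → Q
Q → B
B → M
M → H
H → F
F → D
F → C
C → K
C → I
I → J
I → G
F → A
M → E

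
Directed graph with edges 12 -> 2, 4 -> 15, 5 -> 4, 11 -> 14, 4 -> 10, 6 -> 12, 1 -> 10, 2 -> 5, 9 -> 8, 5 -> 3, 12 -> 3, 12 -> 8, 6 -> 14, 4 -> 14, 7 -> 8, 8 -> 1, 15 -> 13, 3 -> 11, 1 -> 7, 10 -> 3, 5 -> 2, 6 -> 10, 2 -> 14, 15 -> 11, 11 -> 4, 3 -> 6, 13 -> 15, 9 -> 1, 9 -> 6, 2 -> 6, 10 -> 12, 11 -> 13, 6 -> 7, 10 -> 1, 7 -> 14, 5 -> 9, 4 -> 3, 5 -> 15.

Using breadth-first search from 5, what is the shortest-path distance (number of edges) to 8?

2

Level 0: 5
Level 1: 2, 3, 4, 9, 15
Level 2: 1, 6, 8, 10, 11, 13, 14
Level 3: 7, 12
8 first appears at level 2.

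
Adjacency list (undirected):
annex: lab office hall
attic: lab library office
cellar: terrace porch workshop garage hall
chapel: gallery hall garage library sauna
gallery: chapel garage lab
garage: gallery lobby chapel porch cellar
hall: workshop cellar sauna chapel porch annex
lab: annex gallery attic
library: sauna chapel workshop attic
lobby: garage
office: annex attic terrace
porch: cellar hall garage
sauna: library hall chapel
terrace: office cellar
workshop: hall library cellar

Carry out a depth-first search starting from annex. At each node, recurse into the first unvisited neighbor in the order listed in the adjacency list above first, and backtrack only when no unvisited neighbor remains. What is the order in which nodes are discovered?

annex -> lab -> gallery -> chapel -> hall -> workshop -> library -> sauna -> attic -> office -> terrace -> cellar -> porch -> garage -> lobby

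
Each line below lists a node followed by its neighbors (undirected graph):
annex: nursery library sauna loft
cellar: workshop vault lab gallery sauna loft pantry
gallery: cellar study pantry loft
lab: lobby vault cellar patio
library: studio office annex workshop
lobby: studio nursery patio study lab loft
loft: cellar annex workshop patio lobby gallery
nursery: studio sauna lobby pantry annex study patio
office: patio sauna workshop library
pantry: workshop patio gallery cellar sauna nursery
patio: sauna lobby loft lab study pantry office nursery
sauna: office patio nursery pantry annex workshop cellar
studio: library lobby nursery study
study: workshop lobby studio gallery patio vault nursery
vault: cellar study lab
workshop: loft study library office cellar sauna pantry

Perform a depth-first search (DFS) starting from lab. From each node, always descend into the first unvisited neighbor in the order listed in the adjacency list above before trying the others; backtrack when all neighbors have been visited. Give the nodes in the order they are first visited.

Visit lab
lab → lobby
lobby → studio
studio → library
library → office
office → patio
patio → sauna
sauna → nursery
nursery → pantry
pantry → workshop
workshop → loft
loft → cellar
cellar → vault
vault → study
study → gallery
loft → annex

lab lobby studio library office patio sauna nursery pantry workshop loft cellar vault study gallery annex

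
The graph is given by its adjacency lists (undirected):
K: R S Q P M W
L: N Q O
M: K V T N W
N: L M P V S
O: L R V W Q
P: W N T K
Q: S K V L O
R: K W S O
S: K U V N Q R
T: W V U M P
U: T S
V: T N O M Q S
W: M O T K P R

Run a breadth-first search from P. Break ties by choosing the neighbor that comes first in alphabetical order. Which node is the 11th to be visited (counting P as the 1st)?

V

Visit P; enqueue K, N, T, W → queue [K, N, T, W]
Visit K; enqueue M, Q, R, S → queue [N, T, W, M, Q, R, S]
Visit N; enqueue L, V → queue [T, W, M, Q, R, S, L, V]
Visit T; enqueue U → queue [W, M, Q, R, S, L, V, U]
Visit W; enqueue O → queue [M, Q, R, S, L, V, U, O]
Visit M → queue [Q, R, S, L, V, U, O]
Visit Q → queue [R, S, L, V, U, O]
Visit R → queue [S, L, V, U, O]
Visit S → queue [L, V, U, O]
Visit L → queue [V, U, O]
Visit V → queue [U, O]
Visit U → queue [O]
Visit O → queue []

Visit order: P, K, N, T, W, M, Q, R, S, L, V, U, O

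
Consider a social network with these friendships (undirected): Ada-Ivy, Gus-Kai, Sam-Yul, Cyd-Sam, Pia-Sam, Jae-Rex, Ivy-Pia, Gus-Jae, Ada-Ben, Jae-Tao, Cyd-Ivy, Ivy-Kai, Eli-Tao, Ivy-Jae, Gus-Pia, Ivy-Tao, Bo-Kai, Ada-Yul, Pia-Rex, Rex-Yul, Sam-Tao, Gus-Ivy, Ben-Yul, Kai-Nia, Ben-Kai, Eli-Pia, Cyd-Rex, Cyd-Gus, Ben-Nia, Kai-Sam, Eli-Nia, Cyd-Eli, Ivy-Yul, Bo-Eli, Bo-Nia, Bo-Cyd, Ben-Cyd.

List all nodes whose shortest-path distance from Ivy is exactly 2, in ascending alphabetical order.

Ben, Bo, Eli, Nia, Rex, Sam

Level 0: Ivy
Level 1: Ada, Cyd, Gus, Jae, Kai, Pia, Tao, Yul
Level 2: Ben, Bo, Eli, Nia, Rex, Sam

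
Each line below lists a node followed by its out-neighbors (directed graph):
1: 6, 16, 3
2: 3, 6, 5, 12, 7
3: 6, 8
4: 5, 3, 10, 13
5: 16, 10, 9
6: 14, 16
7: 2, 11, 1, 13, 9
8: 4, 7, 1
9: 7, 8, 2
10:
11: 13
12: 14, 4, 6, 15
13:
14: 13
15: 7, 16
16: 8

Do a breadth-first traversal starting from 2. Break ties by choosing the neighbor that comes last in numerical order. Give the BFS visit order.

2, 12, 7, 6, 5, 3, 15, 14, 4, 13, 11, 9, 1, 16, 10, 8

Visit 2; enqueue 12, 7, 6, 5, 3 → queue [12, 7, 6, 5, 3]
Visit 12; enqueue 15, 14, 4 → queue [7, 6, 5, 3, 15, 14, 4]
Visit 7; enqueue 13, 11, 9, 1 → queue [6, 5, 3, 15, 14, 4, 13, 11, 9, 1]
Visit 6; enqueue 16 → queue [5, 3, 15, 14, 4, 13, 11, 9, 1, 16]
Visit 5; enqueue 10 → queue [3, 15, 14, 4, 13, 11, 9, 1, 16, 10]
Visit 3; enqueue 8 → queue [15, 14, 4, 13, 11, 9, 1, 16, 10, 8]
Visit 15 → queue [14, 4, 13, 11, 9, 1, 16, 10, 8]
Visit 14 → queue [4, 13, 11, 9, 1, 16, 10, 8]
Visit 4 → queue [13, 11, 9, 1, 16, 10, 8]
Visit 13 → queue [11, 9, 1, 16, 10, 8]
Visit 11 → queue [9, 1, 16, 10, 8]
Visit 9 → queue [1, 16, 10, 8]
Visit 1 → queue [16, 10, 8]
Visit 16 → queue [10, 8]
Visit 10 → queue [8]
Visit 8 → queue []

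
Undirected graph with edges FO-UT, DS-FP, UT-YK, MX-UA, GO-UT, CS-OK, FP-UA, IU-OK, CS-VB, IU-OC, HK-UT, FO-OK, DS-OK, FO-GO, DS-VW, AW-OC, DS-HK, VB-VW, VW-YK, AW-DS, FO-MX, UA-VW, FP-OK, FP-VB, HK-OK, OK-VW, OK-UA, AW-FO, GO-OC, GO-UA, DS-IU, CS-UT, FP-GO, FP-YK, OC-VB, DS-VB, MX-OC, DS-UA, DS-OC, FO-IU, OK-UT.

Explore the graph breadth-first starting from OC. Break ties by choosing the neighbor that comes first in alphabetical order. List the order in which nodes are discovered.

Visit OC; enqueue AW, DS, GO, IU, MX, VB → queue [AW, DS, GO, IU, MX, VB]
Visit AW; enqueue FO → queue [DS, GO, IU, MX, VB, FO]
Visit DS; enqueue FP, HK, OK, UA, VW → queue [GO, IU, MX, VB, FO, FP, HK, OK, UA, VW]
Visit GO; enqueue UT → queue [IU, MX, VB, FO, FP, HK, OK, UA, VW, UT]
Visit IU → queue [MX, VB, FO, FP, HK, OK, UA, VW, UT]
Visit MX → queue [VB, FO, FP, HK, OK, UA, VW, UT]
Visit VB; enqueue CS → queue [FO, FP, HK, OK, UA, VW, UT, CS]
Visit FO → queue [FP, HK, OK, UA, VW, UT, CS]
Visit FP; enqueue YK → queue [HK, OK, UA, VW, UT, CS, YK]
Visit HK → queue [OK, UA, VW, UT, CS, YK]
Visit OK → queue [UA, VW, UT, CS, YK]
Visit UA → queue [VW, UT, CS, YK]
Visit VW → queue [UT, CS, YK]
Visit UT → queue [CS, YK]
Visit CS → queue [YK]
Visit YK → queue []

OC, AW, DS, GO, IU, MX, VB, FO, FP, HK, OK, UA, VW, UT, CS, YK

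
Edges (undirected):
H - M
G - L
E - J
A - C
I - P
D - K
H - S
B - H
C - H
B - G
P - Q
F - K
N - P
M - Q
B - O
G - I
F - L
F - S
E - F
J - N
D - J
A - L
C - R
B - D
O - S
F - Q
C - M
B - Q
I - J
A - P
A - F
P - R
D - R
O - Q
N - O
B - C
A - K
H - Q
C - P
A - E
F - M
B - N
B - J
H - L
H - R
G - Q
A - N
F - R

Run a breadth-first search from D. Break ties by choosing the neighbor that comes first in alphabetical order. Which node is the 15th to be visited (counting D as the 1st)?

F

Visit D; enqueue B, J, K, R → queue [B, J, K, R]
Visit B; enqueue C, G, H, N, O, Q → queue [J, K, R, C, G, H, N, O, Q]
Visit J; enqueue E, I → queue [K, R, C, G, H, N, O, Q, E, I]
Visit K; enqueue A, F → queue [R, C, G, H, N, O, Q, E, I, A, F]
Visit R; enqueue P → queue [C, G, H, N, O, Q, E, I, A, F, P]
Visit C; enqueue M → queue [G, H, N, O, Q, E, I, A, F, P, M]
Visit G; enqueue L → queue [H, N, O, Q, E, I, A, F, P, M, L]
Visit H; enqueue S → queue [N, O, Q, E, I, A, F, P, M, L, S]
Visit N → queue [O, Q, E, I, A, F, P, M, L, S]
Visit O → queue [Q, E, I, A, F, P, M, L, S]
Visit Q → queue [E, I, A, F, P, M, L, S]
Visit E → queue [I, A, F, P, M, L, S]
Visit I → queue [A, F, P, M, L, S]
Visit A → queue [F, P, M, L, S]
Visit F → queue [P, M, L, S]
Visit P → queue [M, L, S]
Visit M → queue [L, S]
Visit L → queue [S]
Visit S → queue []

Visit order: D, B, J, K, R, C, G, H, N, O, Q, E, I, A, F, P, M, L, S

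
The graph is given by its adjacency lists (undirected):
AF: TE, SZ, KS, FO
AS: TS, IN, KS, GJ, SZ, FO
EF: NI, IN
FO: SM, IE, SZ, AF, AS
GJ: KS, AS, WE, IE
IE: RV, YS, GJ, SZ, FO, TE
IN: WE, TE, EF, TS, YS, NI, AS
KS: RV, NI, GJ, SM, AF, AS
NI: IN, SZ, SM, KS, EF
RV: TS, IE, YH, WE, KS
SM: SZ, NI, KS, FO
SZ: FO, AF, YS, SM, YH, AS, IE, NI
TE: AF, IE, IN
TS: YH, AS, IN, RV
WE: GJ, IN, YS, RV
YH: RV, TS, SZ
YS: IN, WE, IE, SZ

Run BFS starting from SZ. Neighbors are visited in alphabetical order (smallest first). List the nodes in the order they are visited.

SZ, AF, AS, FO, IE, NI, SM, YH, YS, KS, TE, GJ, IN, TS, RV, EF, WE

Visit SZ; enqueue AF, AS, FO, IE, NI, SM, YH, YS → queue [AF, AS, FO, IE, NI, SM, YH, YS]
Visit AF; enqueue KS, TE → queue [AS, FO, IE, NI, SM, YH, YS, KS, TE]
Visit AS; enqueue GJ, IN, TS → queue [FO, IE, NI, SM, YH, YS, KS, TE, GJ, IN, TS]
Visit FO → queue [IE, NI, SM, YH, YS, KS, TE, GJ, IN, TS]
Visit IE; enqueue RV → queue [NI, SM, YH, YS, KS, TE, GJ, IN, TS, RV]
Visit NI; enqueue EF → queue [SM, YH, YS, KS, TE, GJ, IN, TS, RV, EF]
Visit SM → queue [YH, YS, KS, TE, GJ, IN, TS, RV, EF]
Visit YH → queue [YS, KS, TE, GJ, IN, TS, RV, EF]
Visit YS; enqueue WE → queue [KS, TE, GJ, IN, TS, RV, EF, WE]
Visit KS → queue [TE, GJ, IN, TS, RV, EF, WE]
Visit TE → queue [GJ, IN, TS, RV, EF, WE]
Visit GJ → queue [IN, TS, RV, EF, WE]
Visit IN → queue [TS, RV, EF, WE]
Visit TS → queue [RV, EF, WE]
Visit RV → queue [EF, WE]
Visit EF → queue [WE]
Visit WE → queue []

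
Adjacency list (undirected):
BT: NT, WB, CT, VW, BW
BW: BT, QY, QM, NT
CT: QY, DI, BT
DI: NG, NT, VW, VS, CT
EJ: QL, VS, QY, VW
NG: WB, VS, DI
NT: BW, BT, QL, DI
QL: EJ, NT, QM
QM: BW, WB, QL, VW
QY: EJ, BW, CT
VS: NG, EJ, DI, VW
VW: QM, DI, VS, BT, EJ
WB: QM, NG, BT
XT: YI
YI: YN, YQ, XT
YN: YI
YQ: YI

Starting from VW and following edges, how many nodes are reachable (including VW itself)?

13

BFS from VW visits: VW, QM, DI, VS, BT, EJ, BW, WB, QL, NG, NT, CT, QY
Reachable nodes: 13 of 17 total.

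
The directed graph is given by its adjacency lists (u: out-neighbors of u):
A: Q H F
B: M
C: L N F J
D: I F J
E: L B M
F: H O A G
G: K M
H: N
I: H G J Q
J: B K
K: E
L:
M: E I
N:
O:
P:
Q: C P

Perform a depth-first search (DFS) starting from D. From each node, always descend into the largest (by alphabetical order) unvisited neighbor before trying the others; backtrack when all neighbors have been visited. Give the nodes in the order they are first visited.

Visit D
D → J
J → K
K → E
E → M
M → I
I → Q
Q → P
Q → C
C → N
C → L
C → F
F → O
F → H
F → G
F → A
E → B

D -> J -> K -> E -> M -> I -> Q -> P -> C -> N -> L -> F -> O -> H -> G -> A -> B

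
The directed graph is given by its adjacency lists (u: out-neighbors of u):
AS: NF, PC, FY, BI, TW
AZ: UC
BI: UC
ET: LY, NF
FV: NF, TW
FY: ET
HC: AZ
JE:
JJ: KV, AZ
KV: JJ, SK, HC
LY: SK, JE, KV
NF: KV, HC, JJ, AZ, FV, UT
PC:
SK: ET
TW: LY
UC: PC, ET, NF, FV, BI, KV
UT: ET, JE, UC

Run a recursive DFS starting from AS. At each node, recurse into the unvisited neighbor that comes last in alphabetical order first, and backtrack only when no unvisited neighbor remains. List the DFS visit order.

Visit AS
AS → TW
TW → LY
LY → SK
SK → ET
ET → NF
NF → UT
UT → UC
UC → PC
UC → KV
KV → JJ
JJ → AZ
KV → HC
UC → FV
UC → BI
UT → JE
AS → FY

AS, TW, LY, SK, ET, NF, UT, UC, PC, KV, JJ, AZ, HC, FV, BI, JE, FY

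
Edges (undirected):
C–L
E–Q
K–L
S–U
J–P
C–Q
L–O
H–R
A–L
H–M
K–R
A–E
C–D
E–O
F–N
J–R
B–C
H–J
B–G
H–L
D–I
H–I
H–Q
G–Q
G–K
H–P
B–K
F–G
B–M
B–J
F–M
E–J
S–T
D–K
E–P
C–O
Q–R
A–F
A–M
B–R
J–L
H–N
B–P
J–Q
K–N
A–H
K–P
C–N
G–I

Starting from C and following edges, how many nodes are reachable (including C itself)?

BFS from C visits: C, Q, O, N, L, D, B, R, J, H, G, E, K, F, A, I, P, M
Reachable nodes: 18 of 21 total.

18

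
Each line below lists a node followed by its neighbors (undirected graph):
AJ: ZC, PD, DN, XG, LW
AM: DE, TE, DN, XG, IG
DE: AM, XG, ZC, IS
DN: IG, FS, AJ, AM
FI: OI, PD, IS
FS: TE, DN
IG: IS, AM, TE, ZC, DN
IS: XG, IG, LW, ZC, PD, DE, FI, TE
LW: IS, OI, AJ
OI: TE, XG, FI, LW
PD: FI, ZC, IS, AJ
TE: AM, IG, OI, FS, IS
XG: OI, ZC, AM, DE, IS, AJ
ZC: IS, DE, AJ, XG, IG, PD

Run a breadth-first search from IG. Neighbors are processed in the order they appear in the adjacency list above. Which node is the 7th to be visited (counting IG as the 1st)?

XG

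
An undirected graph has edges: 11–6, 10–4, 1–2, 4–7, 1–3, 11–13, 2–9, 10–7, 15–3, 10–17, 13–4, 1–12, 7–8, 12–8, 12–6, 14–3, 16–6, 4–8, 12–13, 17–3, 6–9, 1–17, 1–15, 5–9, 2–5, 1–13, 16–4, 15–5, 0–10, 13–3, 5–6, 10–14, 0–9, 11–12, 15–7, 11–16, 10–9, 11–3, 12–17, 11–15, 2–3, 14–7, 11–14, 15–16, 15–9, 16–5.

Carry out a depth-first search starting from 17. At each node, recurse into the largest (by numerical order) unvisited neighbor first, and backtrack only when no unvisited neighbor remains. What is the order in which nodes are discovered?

Visit 17
17 → 12
12 → 13
13 → 11
11 → 16
16 → 15
15 → 9
9 → 10
10 → 14
14 → 7
7 → 8
8 → 4
14 → 3
3 → 2
2 → 5
5 → 6
2 → 1
10 → 0

17 12 13 11 16 15 9 10 14 7 8 4 3 2 5 6 1 0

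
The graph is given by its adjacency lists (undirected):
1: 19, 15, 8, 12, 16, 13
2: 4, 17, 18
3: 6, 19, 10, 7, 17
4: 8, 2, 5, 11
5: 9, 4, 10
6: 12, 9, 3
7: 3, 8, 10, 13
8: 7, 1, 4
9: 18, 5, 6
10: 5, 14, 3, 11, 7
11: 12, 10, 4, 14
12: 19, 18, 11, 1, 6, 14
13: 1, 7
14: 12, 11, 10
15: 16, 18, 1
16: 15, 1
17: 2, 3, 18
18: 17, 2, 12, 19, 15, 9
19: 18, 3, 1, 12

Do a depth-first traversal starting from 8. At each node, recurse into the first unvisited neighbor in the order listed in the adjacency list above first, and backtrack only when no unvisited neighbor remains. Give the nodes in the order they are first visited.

8 -> 7 -> 3 -> 6 -> 12 -> 19 -> 18 -> 17 -> 2 -> 4 -> 5 -> 9 -> 10 -> 14 -> 11 -> 15 -> 16 -> 1 -> 13

Visit 8
8 → 7
7 → 3
3 → 6
6 → 12
12 → 19
19 → 18
18 → 17
17 → 2
2 → 4
4 → 5
5 → 9
5 → 10
10 → 14
14 → 11
18 → 15
15 → 16
16 → 1
1 → 13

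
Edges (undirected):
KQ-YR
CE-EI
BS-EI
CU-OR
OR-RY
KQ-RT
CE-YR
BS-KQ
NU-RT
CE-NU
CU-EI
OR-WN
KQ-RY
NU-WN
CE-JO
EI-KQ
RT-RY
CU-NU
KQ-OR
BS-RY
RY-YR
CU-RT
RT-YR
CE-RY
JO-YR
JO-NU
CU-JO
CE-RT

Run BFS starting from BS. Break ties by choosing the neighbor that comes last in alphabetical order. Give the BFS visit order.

Visit BS; enqueue RY, KQ, EI → queue [RY, KQ, EI]
Visit RY; enqueue YR, RT, OR, CE → queue [KQ, EI, YR, RT, OR, CE]
Visit KQ → queue [EI, YR, RT, OR, CE]
Visit EI; enqueue CU → queue [YR, RT, OR, CE, CU]
Visit YR; enqueue JO → queue [RT, OR, CE, CU, JO]
Visit RT; enqueue NU → queue [OR, CE, CU, JO, NU]
Visit OR; enqueue WN → queue [CE, CU, JO, NU, WN]
Visit CE → queue [CU, JO, NU, WN]
Visit CU → queue [JO, NU, WN]
Visit JO → queue [NU, WN]
Visit NU → queue [WN]
Visit WN → queue []

BS → RY → KQ → EI → YR → RT → OR → CE → CU → JO → NU → WN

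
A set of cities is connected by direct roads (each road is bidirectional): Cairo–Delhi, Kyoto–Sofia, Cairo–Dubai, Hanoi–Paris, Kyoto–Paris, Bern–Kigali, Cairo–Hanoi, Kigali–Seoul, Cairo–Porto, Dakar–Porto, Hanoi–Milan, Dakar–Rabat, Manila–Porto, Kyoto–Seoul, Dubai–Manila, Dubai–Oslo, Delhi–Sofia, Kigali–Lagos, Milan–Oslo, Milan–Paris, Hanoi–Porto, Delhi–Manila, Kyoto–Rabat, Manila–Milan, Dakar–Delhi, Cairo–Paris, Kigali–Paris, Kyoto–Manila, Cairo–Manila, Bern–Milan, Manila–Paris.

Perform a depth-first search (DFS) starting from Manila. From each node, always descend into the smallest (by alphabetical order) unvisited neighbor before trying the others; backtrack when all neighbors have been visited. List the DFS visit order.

Visit Manila
Manila → Cairo
Cairo → Delhi
Delhi → Dakar
Dakar → Porto
Porto → Hanoi
Hanoi → Milan
Milan → Bern
Bern → Kigali
Kigali → Lagos
Kigali → Paris
Paris → Kyoto
Kyoto → Rabat
Kyoto → Seoul
Kyoto → Sofia
Milan → Oslo
Oslo → Dubai

Manila, Cairo, Delhi, Dakar, Porto, Hanoi, Milan, Bern, Kigali, Lagos, Paris, Kyoto, Rabat, Seoul, Sofia, Oslo, Dubai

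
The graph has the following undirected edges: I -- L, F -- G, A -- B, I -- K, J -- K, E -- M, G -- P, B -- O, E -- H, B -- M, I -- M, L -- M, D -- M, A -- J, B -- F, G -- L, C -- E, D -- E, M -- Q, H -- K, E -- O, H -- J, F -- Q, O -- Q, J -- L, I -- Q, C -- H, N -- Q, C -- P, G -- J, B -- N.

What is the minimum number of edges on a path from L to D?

Level 0: L
Level 1: G, I, J, M
Level 2: A, B, D, E, F, H, K, P, Q
Level 3: C, N, O
D first appears at level 2.

2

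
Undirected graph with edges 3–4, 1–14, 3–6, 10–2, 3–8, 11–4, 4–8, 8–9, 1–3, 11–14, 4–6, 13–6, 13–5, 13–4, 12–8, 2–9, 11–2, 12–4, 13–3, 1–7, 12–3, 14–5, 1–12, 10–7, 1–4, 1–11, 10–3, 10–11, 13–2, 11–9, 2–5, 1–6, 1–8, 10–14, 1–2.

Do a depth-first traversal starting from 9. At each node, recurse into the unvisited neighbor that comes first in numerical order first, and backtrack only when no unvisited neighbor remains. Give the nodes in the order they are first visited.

9, 2, 1, 3, 4, 6, 13, 5, 14, 10, 7, 11, 8, 12

Visit 9
9 → 2
2 → 1
1 → 3
3 → 4
4 → 6
6 → 13
13 → 5
5 → 14
14 → 10
10 → 7
10 → 11
4 → 8
8 → 12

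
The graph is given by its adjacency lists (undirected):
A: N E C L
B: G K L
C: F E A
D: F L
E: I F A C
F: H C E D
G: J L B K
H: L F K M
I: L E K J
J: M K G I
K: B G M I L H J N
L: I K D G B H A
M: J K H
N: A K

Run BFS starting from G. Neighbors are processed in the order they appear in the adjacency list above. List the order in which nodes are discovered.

Visit G; enqueue J, L, B, K → queue [J, L, B, K]
Visit J; enqueue M, I → queue [L, B, K, M, I]
Visit L; enqueue D, H, A → queue [B, K, M, I, D, H, A]
Visit B → queue [K, M, I, D, H, A]
Visit K; enqueue N → queue [M, I, D, H, A, N]
Visit M → queue [I, D, H, A, N]
Visit I; enqueue E → queue [D, H, A, N, E]
Visit D; enqueue F → queue [H, A, N, E, F]
Visit H → queue [A, N, E, F]
Visit A; enqueue C → queue [N, E, F, C]
Visit N → queue [E, F, C]
Visit E → queue [F, C]
Visit F → queue [C]
Visit C → queue []

G J L B K M I D H A N E F C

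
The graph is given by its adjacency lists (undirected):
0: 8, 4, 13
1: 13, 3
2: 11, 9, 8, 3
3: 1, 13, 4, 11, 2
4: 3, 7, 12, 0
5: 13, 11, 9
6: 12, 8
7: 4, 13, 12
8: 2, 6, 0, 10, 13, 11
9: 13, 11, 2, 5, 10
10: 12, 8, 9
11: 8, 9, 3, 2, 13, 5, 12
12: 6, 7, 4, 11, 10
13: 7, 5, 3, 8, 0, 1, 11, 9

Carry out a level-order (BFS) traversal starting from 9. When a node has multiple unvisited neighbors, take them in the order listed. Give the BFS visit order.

Visit 9; enqueue 13, 11, 2, 5, 10 → queue [13, 11, 2, 5, 10]
Visit 13; enqueue 7, 3, 8, 0, 1 → queue [11, 2, 5, 10, 7, 3, 8, 0, 1]
Visit 11; enqueue 12 → queue [2, 5, 10, 7, 3, 8, 0, 1, 12]
Visit 2 → queue [5, 10, 7, 3, 8, 0, 1, 12]
Visit 5 → queue [10, 7, 3, 8, 0, 1, 12]
Visit 10 → queue [7, 3, 8, 0, 1, 12]
Visit 7; enqueue 4 → queue [3, 8, 0, 1, 12, 4]
Visit 3 → queue [8, 0, 1, 12, 4]
Visit 8; enqueue 6 → queue [0, 1, 12, 4, 6]
Visit 0 → queue [1, 12, 4, 6]
Visit 1 → queue [12, 4, 6]
Visit 12 → queue [4, 6]
Visit 4 → queue [6]
Visit 6 → queue []

9 13 11 2 5 10 7 3 8 0 1 12 4 6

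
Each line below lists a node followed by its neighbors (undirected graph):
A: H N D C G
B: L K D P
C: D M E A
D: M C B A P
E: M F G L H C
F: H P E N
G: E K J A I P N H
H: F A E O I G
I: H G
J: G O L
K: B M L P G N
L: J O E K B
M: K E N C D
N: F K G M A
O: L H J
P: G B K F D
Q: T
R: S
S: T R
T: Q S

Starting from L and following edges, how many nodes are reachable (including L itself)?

BFS from L visits: L, J, O, E, K, B, G, H, M, F, C, P, N, D, A, I
Reachable nodes: 16 of 20 total.

16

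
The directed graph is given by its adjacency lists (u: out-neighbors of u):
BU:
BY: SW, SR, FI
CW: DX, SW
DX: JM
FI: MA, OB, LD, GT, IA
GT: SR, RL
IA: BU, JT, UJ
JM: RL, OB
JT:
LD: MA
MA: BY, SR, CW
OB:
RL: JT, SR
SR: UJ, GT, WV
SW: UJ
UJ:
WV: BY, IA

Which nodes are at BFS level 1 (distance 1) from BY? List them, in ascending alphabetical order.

Level 0: BY
Level 1: FI, SR, SW
Level 2: GT, IA, LD, MA, OB, UJ, WV
Level 3: BU, CW, JT, RL
Level 4: DX
Level 5: JM

FI, SR, SW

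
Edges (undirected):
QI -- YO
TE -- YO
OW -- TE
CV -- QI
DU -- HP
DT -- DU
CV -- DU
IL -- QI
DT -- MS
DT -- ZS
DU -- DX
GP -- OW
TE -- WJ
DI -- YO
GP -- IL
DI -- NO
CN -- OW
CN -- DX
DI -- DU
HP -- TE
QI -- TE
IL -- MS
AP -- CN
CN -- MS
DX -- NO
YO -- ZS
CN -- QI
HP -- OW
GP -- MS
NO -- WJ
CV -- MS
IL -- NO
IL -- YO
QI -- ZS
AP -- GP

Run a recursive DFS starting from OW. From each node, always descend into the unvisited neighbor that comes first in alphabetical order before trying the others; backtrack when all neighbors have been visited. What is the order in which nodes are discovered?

OW, CN, AP, GP, IL, MS, CV, DU, DI, NO, DX, WJ, TE, HP, QI, YO, ZS, DT

Visit OW
OW → CN
CN → AP
AP → GP
GP → IL
IL → MS
MS → CV
CV → DU
DU → DI
DI → NO
NO → DX
NO → WJ
WJ → TE
TE → HP
TE → QI
QI → YO
YO → ZS
ZS → DT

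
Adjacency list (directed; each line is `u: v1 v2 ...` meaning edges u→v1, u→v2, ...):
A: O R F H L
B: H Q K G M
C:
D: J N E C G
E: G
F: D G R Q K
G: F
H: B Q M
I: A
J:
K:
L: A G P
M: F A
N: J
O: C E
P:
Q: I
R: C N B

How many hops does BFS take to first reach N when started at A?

Level 0: A
Level 1: F, H, L, O, R
Level 2: B, C, D, E, G, K, M, N, P, Q
Level 3: I, J
N first appears at level 2.

2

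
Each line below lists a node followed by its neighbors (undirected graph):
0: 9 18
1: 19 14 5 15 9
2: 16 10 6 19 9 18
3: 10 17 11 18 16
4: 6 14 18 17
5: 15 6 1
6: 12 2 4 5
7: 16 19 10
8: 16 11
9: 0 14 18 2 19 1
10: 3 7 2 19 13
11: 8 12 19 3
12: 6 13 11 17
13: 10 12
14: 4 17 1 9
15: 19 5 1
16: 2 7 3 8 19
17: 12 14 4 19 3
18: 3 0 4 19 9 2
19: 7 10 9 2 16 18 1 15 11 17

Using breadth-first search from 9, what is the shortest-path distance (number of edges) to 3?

2

Level 0: 9
Level 1: 0, 1, 2, 14, 18, 19
Level 2: 3, 4, 5, 6, 7, 10, 11, 15, 16, 17
Level 3: 8, 12, 13
3 first appears at level 2.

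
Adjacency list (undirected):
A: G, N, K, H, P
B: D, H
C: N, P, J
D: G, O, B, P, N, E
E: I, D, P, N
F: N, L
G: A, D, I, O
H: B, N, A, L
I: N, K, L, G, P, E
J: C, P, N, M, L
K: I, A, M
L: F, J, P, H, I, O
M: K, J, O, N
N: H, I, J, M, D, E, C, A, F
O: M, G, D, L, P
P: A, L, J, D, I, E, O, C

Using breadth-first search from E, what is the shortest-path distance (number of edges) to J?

2

Level 0: E
Level 1: D, I, N, P
Level 2: A, B, C, F, G, H, J, K, L, M, O
J first appears at level 2.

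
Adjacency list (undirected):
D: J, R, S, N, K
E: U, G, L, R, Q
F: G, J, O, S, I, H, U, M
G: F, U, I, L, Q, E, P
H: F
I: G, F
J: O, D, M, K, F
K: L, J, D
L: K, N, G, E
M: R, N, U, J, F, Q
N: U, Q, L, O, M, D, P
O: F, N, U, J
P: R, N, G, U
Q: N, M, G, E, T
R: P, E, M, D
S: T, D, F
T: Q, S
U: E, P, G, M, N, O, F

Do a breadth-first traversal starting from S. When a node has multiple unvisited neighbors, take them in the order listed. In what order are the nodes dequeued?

S → T → D → F → Q → J → R → N → K → G → O → I → H → U → M → E → P → L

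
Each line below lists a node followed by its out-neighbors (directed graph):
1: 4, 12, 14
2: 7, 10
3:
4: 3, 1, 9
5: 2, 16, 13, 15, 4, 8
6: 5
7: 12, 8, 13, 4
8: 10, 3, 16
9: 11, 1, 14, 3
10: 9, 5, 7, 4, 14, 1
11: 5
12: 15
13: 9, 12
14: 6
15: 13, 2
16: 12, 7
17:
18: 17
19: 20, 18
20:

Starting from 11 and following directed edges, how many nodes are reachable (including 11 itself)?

16

BFS from 11 visits: 11, 5, 16, 15, 13, 8, 4, 2, 12, 7, 9, 10, 3, 1, 14, 6
Reachable nodes: 16 of 20 total.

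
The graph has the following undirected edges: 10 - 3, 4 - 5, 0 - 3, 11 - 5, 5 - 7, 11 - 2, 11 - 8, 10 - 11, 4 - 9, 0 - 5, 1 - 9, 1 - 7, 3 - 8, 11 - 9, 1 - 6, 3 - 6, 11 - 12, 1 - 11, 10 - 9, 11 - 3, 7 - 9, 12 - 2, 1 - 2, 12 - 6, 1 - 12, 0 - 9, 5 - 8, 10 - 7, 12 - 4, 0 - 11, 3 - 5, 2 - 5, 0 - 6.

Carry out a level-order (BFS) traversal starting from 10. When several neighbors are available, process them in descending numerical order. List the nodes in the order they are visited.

10, 11, 9, 7, 3, 12, 8, 5, 2, 1, 0, 4, 6

Visit 10; enqueue 11, 9, 7, 3 → queue [11, 9, 7, 3]
Visit 11; enqueue 12, 8, 5, 2, 1, 0 → queue [9, 7, 3, 12, 8, 5, 2, 1, 0]
Visit 9; enqueue 4 → queue [7, 3, 12, 8, 5, 2, 1, 0, 4]
Visit 7 → queue [3, 12, 8, 5, 2, 1, 0, 4]
Visit 3; enqueue 6 → queue [12, 8, 5, 2, 1, 0, 4, 6]
Visit 12 → queue [8, 5, 2, 1, 0, 4, 6]
Visit 8 → queue [5, 2, 1, 0, 4, 6]
Visit 5 → queue [2, 1, 0, 4, 6]
Visit 2 → queue [1, 0, 4, 6]
Visit 1 → queue [0, 4, 6]
Visit 0 → queue [4, 6]
Visit 4 → queue [6]
Visit 6 → queue []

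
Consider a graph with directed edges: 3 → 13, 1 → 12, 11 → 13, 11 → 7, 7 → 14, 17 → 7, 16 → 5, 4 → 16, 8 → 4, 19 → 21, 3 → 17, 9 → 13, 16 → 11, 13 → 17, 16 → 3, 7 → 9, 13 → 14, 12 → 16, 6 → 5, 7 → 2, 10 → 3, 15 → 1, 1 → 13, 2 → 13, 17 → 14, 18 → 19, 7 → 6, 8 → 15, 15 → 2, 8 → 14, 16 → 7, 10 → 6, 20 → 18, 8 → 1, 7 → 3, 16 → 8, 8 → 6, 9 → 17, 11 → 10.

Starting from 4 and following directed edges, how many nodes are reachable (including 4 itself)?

BFS from 4 visits: 4, 16, 3, 5, 7, 8, 11, 13, 17, 2, 6, 9, 14, 1, 15, 10, 12
Reachable nodes: 17 of 21 total.

17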